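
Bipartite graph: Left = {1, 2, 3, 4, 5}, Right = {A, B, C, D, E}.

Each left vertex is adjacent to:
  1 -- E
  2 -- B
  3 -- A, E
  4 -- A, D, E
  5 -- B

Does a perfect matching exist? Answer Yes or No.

No

The set {2, 5} has only 1 neighbour ({B}), so by Hall's theorem at most 4 of the 5 left vertices can be matched.
Hence no matching covers every left vertex.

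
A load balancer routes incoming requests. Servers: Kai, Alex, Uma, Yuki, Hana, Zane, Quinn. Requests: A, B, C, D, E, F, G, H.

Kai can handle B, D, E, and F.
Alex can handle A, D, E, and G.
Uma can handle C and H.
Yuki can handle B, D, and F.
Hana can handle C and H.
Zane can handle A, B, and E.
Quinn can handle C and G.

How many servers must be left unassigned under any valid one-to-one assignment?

One maximum matching: Kai→E, Alex→D, Uma→H, Yuki→F, Hana→C, Zane→B, Quinn→G.
All 7 servers are matched, so no larger matching exists.
That matches 7 of the 7, leaving 0 unmatched; no matching can do better.

0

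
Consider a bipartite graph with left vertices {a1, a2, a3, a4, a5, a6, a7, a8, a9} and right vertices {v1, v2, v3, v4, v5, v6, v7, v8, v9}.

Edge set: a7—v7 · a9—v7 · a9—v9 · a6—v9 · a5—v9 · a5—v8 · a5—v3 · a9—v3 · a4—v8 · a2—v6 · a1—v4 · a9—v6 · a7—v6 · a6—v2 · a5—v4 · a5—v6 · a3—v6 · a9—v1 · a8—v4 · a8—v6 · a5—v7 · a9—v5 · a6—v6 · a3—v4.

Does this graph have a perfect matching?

No

The set {a1, a2, a3, a8} has only 2 neighbours ({v4, v6}), so by Hall's theorem at most 7 of the 9 left vertices can be matched.
Hence no matching covers every left vertex.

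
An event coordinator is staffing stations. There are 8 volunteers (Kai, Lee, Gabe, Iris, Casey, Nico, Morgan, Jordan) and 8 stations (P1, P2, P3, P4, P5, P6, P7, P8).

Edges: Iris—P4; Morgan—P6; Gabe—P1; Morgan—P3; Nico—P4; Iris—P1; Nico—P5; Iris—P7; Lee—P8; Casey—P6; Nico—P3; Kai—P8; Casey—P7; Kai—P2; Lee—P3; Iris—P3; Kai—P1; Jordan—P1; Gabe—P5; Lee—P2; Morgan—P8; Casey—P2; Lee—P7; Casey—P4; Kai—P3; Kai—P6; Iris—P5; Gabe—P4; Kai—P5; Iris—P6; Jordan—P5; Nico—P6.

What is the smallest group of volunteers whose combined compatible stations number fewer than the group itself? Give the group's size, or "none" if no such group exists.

none

A matching saturating every volunteer exists, for instance Kai→P2, Lee→P8, Gabe→P5, Iris→P4, Casey→P7, Nico→P6, Morgan→P3, Jordan→P1.
By Hall's marriage theorem, this means |N(S)| ≥ |S| for every subset S, so no violating subset exists.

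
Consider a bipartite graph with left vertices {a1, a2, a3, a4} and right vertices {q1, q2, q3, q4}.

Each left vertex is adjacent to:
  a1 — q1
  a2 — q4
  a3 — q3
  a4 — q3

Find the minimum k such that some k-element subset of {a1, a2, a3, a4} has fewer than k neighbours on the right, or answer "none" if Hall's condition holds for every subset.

Take S = {a3, a4}. Its neighbourhood is {q3}, so |N(S)| = 1 < |S| = 2.
No single vertex violates Hall's condition since each has at least one neighbour, so 2 is the minimum.

2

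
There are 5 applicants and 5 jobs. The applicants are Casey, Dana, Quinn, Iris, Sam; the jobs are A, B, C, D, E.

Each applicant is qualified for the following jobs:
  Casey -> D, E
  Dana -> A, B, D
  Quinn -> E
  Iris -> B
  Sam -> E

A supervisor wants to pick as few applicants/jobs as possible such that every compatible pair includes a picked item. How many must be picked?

4

The 4 edges Casey–D, Dana–A, Quinn–E, Iris–B form a matching, so any vertex cover needs at least 4 vertices (one per matched edge).
Conversely {Casey, Dana, Iris, E} meets every edge and has exactly 4 vertices, so 4 is optimal.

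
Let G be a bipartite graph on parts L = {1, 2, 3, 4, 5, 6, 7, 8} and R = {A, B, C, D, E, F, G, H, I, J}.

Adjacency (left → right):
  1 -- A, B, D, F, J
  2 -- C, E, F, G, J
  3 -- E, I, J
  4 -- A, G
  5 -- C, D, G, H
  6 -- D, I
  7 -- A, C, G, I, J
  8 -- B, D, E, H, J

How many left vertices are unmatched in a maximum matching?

One maximum matching: 1-B, 2-E, 3-I, 4-A, 5-C, 6-D, 7-G, 8-J.
This saturates every left vertex, so 8 is the maximum.
That matches 8 of the 8, leaving 0 unmatched; no matching can do better.

0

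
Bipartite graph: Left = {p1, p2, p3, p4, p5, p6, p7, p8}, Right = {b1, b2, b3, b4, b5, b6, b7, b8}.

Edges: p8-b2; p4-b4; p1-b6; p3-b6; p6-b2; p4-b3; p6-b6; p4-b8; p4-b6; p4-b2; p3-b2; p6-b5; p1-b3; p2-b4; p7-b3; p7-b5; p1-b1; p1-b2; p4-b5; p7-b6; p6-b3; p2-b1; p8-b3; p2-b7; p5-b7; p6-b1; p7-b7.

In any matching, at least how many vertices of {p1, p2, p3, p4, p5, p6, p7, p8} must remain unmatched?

One maximum matching: p1-b1, p2-b4, p3-b2, p4-b8, p5-b7, p6-b5, p7-b6, p8-b3.
This saturates every left vertex, so 8 is the maximum.
That matches 8 of the 8, leaving 0 unmatched; no matching can do better.

0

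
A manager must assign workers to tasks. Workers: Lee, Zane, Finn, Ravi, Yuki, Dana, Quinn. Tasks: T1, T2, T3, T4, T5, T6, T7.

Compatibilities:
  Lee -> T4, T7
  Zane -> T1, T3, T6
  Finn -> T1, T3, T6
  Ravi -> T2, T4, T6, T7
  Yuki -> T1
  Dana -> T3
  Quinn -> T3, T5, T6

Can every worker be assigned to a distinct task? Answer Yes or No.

No

The set {Zane, Finn, Yuki, Dana} has only 3 neighbours ({T1, T3, T6}), so by Hall's theorem at most 6 of the 7 workers can be matched.
Hence no matching covers every worker.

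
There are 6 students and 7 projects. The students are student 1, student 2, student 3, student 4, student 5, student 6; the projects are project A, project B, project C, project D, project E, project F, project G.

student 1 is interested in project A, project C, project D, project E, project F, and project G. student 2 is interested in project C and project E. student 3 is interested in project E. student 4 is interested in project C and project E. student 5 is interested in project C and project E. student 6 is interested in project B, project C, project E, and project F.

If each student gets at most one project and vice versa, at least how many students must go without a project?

2

One maximum matching: student 1→project G, student 2→project C, student 3→project E, student 6→project B.
The set {student 2, student 3, student 4, student 5} has only 2 neighbours ({project C, project E}), so by Hall's theorem at most 4 of the 6 students can be matched.
That matches 4 of the 6, leaving 2 unmatched; no matching can do better.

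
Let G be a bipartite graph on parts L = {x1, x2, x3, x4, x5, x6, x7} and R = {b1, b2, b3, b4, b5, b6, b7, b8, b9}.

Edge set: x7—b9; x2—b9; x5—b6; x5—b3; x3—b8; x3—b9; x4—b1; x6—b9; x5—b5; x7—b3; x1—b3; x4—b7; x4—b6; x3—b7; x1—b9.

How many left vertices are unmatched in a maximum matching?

A valid assignment of size 5: x1→b3, x2→b9, x3→b8, x4→b7, x5→b6.
The set {x1, x2, x6, x7} has only 2 neighbours ({b3, b9}), so by Hall's theorem at most 5 of the 7 left vertices can be matched.
That matches 5 of the 7, leaving 2 unmatched; no matching can do better.

2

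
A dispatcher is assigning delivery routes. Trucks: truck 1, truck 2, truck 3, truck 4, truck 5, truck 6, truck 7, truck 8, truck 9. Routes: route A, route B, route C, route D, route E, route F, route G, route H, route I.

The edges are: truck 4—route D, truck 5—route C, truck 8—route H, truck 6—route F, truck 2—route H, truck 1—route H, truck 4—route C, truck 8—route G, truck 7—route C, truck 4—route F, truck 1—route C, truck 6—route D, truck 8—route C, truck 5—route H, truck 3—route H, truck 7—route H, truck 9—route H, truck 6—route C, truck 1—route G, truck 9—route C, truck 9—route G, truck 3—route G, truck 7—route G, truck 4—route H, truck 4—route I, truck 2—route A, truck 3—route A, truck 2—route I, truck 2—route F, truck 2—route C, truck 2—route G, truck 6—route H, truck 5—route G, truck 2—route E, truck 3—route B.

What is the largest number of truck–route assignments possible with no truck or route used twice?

7

A valid assignment of size 7: truck 1-route H, truck 2-route E, truck 3-route B, truck 4-route D, truck 5-route C, truck 6-route F, truck 7-route G.
The set {truck 1, truck 5, truck 7, truck 8, truck 9} has only 3 neighbours ({route C, route G, route H}), so by Hall's theorem at most 7 of the 9 trucks can be matched.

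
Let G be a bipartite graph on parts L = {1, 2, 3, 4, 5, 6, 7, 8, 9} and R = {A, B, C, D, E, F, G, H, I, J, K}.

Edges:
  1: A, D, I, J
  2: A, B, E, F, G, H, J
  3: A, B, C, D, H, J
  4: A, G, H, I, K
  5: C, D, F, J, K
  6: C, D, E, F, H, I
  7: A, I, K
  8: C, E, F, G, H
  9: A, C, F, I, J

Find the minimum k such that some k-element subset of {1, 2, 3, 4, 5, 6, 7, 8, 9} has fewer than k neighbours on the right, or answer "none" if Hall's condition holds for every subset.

A matching saturating every left vertex exists, for instance 1→D, 2→A, 3→B, 4→G, 5→K, 6→H, 7→I, 8→E, 9→J.
By Hall's marriage theorem, this means |N(S)| ≥ |S| for every subset S, so no violating subset exists.

none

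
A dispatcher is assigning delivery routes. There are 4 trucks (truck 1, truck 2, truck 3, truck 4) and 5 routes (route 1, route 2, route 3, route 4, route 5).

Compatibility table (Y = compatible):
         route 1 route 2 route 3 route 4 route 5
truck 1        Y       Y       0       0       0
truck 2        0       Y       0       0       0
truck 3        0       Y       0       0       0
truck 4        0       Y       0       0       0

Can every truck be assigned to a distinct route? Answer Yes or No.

The set {truck 2, truck 3, truck 4} has only 1 neighbour ({route 2}), so by Hall's theorem at most 2 of the 4 trucks can be matched.
Hence no matching covers every truck.

No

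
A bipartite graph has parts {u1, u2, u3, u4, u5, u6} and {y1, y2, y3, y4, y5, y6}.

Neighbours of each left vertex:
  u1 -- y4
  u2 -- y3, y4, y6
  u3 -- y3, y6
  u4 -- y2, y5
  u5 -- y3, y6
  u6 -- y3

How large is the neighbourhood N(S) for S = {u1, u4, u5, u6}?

The union of neighbours of {u1, u4, u5, u6} is {y2, y3, y4, y5, y6}, which has 5 elements.
Since |N(S)| = 5 ≥ |S| = 4, Hall's condition holds for this subset.

5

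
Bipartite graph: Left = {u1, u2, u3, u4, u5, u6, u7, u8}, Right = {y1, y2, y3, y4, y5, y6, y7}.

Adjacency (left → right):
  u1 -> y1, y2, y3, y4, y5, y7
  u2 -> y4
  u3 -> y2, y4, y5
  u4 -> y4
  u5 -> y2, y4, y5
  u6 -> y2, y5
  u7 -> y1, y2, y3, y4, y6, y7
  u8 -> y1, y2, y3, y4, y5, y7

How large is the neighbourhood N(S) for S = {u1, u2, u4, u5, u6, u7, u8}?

7

The union of neighbours of {u1, u2, u4, u5, u6, u7, u8} is {y1, y2, y3, y4, y5, y6, y7}, which has 7 elements.
Since |N(S)| = 7 ≥ |S| = 7, Hall's condition holds for this subset.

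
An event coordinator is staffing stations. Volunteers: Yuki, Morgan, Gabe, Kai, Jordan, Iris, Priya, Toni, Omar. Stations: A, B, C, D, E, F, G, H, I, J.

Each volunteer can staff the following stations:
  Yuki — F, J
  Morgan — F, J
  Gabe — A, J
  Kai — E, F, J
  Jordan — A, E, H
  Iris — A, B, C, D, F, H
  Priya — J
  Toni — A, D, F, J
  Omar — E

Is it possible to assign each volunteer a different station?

No

The set {Yuki, Morgan, Kai, Priya, Omar} has only 3 neighbours ({E, F, J}), so by Hall's theorem at most 7 of the 9 volunteers can be matched.
Hence no matching covers every volunteer.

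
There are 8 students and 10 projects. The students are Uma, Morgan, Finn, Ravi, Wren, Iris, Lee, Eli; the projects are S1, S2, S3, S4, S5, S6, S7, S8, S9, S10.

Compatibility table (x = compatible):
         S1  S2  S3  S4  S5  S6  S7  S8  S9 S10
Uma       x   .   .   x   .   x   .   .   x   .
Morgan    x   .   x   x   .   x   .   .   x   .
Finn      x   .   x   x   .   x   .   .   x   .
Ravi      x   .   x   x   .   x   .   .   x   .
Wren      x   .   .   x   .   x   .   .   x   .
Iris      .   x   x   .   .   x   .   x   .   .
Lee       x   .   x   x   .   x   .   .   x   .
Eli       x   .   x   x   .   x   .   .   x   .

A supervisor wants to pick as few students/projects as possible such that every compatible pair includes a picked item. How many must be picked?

A maximum matching has 6 edges (e.g. Uma–S1, Morgan–S6, Finn–S9, Ravi–S3, Wren–S4, Iris–S2).
By König's theorem the minimum vertex cover has the same size. One such cover is {Iris, S1, S3, S4, S6, S9}.

6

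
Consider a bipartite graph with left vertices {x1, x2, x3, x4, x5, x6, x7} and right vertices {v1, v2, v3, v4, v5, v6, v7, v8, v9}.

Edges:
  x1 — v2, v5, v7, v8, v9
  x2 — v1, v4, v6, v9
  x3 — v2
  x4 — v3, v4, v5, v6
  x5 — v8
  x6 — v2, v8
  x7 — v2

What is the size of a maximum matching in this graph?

5

A valid assignment of size 5: x1→v5, x2→v1, x3→v2, x4→v6, x5→v8.
The set {x3, x5, x6, x7} has only 2 neighbours ({v2, v8}), so by Hall's theorem at most 5 of the 7 left vertices can be matched.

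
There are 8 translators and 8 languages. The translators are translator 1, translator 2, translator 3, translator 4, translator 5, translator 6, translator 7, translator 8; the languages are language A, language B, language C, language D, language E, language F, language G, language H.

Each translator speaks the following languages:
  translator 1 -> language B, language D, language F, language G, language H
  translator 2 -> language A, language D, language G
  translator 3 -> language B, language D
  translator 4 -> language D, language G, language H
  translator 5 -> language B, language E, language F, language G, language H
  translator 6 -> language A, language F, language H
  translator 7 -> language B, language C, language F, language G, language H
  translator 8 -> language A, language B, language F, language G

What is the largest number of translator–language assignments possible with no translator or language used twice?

One maximum matching: translator 1-language D, translator 2-language G, translator 3-language B, translator 4-language H, translator 5-language E, translator 6-language A, translator 7-language C, translator 8-language F.
All 8 translators are matched, so no larger matching exists.

8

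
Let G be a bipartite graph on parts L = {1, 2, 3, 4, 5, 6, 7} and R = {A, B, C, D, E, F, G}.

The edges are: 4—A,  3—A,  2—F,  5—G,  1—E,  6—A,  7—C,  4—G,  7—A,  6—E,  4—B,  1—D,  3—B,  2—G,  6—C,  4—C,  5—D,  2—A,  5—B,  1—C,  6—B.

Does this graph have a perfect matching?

Yes

A valid assignment of size 7: 1–D, 2–F, 3–A, 4–B, 5–G, 6–E, 7–C.
All 7 left vertices are covered.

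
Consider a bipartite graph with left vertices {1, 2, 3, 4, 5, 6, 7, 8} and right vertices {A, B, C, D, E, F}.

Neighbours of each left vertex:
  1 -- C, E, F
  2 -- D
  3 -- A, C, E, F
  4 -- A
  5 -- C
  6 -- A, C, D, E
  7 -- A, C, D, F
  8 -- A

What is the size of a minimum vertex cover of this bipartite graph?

5

The 5 edges 1–E, 2–D, 3–F, 4–A, 5–C form a matching, so any vertex cover needs at least 5 vertices (one per matched edge).
Conversely {A, C, D, E, F} meets every edge and has exactly 5 vertices, so 5 is optimal.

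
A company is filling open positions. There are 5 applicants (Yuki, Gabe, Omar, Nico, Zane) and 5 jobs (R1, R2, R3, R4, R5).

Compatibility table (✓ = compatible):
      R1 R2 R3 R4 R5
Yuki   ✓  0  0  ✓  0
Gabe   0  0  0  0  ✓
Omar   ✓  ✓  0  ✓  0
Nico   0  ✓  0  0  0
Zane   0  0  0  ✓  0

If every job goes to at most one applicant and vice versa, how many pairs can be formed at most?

One maximum matching: Yuki-R1, Gabe-R5, Omar-R4, Nico-R2.
The set {Yuki, Omar, Nico, Zane} has only 3 neighbours ({R1, R2, R4}), so by Hall's theorem at most 4 of the 5 applicants can be matched.

4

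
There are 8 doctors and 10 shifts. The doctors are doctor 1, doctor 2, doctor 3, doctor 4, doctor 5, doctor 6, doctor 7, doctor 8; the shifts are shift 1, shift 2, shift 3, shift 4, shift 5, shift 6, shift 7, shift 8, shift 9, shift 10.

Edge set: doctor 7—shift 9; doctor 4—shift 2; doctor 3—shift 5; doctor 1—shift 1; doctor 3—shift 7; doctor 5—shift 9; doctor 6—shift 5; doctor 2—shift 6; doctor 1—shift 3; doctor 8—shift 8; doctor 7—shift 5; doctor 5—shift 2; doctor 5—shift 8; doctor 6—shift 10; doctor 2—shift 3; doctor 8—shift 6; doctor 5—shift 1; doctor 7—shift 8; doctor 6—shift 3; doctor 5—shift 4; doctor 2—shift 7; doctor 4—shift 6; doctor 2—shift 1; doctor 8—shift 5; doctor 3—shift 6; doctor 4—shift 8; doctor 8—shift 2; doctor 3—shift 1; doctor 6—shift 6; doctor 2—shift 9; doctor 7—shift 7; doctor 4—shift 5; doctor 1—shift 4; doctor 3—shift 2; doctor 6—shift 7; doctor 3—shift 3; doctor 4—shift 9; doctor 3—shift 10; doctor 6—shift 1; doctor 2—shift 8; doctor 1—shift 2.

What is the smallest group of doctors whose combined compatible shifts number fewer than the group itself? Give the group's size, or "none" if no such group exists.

A matching saturating every doctor exists, for instance doctor 1→shift 3, doctor 2→shift 8, doctor 3→shift 2, doctor 4→shift 5, doctor 5→shift 4, doctor 6→shift 7, doctor 7→shift 9, doctor 8→shift 6.
By Hall's marriage theorem, this means |N(S)| ≥ |S| for every subset S, so no violating subset exists.

none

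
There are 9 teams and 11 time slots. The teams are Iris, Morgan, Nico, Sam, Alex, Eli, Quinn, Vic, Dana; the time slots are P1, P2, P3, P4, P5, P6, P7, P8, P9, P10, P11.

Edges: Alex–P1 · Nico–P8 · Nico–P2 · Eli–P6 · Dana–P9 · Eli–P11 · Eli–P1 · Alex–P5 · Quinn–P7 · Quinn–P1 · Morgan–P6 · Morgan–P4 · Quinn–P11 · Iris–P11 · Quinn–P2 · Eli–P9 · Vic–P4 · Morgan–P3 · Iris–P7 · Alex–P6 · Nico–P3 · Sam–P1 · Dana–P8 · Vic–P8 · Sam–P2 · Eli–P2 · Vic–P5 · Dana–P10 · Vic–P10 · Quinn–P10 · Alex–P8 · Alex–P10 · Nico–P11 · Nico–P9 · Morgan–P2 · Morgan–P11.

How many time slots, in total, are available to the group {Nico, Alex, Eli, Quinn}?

The union of neighbours of {Nico, Alex, Eli, Quinn} is {P1, P2, P3, P5, P6, P7, P8, P9, P10, P11}, which has 10 elements.
Since |N(S)| = 10 ≥ |S| = 4, Hall's condition holds for this subset.

10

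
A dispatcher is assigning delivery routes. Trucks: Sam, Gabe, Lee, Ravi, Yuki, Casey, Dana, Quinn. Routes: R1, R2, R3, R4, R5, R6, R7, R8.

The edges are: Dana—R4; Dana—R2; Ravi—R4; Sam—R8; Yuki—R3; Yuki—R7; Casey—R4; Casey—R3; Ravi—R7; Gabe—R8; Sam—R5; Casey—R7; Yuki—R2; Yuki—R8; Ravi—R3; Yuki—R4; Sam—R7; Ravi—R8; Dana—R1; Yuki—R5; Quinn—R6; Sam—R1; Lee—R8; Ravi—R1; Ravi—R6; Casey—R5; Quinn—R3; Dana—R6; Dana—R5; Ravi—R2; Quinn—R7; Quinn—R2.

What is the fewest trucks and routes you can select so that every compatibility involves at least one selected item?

{Sam, Ravi, Yuki, Casey, Dana, Quinn, R8} is a vertex cover of size 7: every edge has an endpoint in this set.
No smaller cover exists because Sam–R5, Gabe–R8, Ravi–R3, Yuki–R2, Casey–R4, Dana–R6, Quinn–R7 is a matching of size 7, and a cover must include an endpoint of each of these disjoint edges (König's theorem).

7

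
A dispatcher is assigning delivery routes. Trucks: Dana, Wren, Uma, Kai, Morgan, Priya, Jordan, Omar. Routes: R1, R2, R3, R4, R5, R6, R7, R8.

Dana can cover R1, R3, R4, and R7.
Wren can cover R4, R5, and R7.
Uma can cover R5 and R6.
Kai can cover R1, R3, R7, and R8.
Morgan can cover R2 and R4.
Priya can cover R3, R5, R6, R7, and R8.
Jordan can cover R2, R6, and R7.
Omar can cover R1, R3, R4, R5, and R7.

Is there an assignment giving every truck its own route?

Yes

One maximum matching: Dana–R7, Wren–R4, Uma–R5, Kai–R1, Morgan–R2, Priya–R8, Jordan–R6, Omar–R3.
All 8 trucks are covered.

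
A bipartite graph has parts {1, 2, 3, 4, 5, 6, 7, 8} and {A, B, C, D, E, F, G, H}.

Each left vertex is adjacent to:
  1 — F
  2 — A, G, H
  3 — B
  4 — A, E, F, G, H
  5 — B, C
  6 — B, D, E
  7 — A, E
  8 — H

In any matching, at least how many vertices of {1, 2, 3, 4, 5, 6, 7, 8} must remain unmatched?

0

For example, pair 1-F, 2-G, 3-B, 4-A, 5-C, 6-D, 7-E, 8-H.
This saturates every left vertex, so 8 is the maximum.
That matches 8 of the 8, leaving 0 unmatched; no matching can do better.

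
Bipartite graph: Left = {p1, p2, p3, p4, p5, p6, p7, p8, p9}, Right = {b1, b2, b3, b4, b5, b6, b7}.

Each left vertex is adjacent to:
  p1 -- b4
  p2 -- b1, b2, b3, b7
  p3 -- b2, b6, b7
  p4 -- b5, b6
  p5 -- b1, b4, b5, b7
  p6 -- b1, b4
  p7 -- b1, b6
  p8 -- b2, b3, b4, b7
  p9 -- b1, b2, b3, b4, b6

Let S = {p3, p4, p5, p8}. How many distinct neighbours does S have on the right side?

The union of neighbours of {p3, p4, p5, p8} is {b1, b2, b3, b4, b5, b6, b7}, which has 7 elements.
Since |N(S)| = 7 ≥ |S| = 4, Hall's condition holds for this subset.

7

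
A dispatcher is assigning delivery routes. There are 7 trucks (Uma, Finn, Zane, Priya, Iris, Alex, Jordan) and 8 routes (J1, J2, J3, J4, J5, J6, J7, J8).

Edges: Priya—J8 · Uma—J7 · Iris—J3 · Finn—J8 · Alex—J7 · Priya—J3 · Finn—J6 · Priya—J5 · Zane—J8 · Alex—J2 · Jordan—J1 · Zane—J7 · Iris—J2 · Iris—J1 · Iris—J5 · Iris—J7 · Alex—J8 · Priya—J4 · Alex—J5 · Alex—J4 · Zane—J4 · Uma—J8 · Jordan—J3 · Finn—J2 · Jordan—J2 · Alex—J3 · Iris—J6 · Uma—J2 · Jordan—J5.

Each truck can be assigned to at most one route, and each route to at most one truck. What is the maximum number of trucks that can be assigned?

7

A valid assignment of size 7: Uma-J7, Finn-J6, Zane-J4, Priya-J8, Iris-J2, Alex-J5, Jordan-J3.
This saturates every truck, so 7 is the maximum.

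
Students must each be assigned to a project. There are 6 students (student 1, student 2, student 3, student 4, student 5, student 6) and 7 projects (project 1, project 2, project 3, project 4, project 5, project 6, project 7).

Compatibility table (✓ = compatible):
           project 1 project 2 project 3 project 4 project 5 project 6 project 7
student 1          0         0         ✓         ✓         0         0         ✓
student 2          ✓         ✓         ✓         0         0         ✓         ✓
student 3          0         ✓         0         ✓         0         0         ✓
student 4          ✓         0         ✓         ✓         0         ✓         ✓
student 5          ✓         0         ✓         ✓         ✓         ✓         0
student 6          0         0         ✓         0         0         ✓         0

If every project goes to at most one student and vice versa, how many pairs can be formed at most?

6

One maximum matching: student 1–project 4, student 2–project 7, student 3–project 2, student 4–project 1, student 5–project 6, student 6–project 3.
This saturates every student, so 6 is the maximum.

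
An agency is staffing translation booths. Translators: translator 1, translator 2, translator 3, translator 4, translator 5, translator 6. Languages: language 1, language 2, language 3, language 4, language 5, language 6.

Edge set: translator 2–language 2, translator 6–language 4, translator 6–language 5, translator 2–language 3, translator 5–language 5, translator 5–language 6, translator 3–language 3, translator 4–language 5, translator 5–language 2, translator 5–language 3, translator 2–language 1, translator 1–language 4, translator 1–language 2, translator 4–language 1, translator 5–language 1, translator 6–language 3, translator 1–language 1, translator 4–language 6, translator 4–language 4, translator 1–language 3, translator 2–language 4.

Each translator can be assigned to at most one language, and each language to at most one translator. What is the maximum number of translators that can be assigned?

One maximum matching: translator 1–language 2, translator 2–language 1, translator 3–language 3, translator 4–language 5, translator 5–language 6, translator 6–language 4.
All 6 translators are matched, so no larger matching exists.

6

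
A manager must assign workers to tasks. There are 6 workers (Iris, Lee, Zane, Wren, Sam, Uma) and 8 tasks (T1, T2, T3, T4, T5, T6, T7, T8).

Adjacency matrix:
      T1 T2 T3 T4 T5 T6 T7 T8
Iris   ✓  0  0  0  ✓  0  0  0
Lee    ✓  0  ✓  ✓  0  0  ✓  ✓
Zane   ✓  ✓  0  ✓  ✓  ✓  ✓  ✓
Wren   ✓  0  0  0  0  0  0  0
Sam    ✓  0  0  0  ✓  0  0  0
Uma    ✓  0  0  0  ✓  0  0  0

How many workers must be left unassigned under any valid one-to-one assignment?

One maximum matching: Iris-T5, Lee-T4, Zane-T7, Wren-T1.
The set {Iris, Wren, Sam, Uma} has only 2 neighbours ({T1, T5}), so by Hall's theorem at most 4 of the 6 workers can be matched.
That matches 4 of the 6, leaving 2 unmatched; no matching can do better.

2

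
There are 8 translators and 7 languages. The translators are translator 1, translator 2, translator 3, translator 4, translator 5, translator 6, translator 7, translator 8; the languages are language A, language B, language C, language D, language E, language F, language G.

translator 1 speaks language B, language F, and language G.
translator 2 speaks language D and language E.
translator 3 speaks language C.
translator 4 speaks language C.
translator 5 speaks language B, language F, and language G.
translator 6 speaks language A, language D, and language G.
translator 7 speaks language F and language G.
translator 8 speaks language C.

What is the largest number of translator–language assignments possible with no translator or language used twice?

A valid assignment of size 6: translator 1-language G, translator 2-language E, translator 3-language C, translator 5-language B, translator 6-language A, translator 7-language F.
The set {translator 3, translator 4, translator 8} has only 1 neighbour ({language C}), so by Hall's theorem at most 6 of the 8 translators can be matched.

6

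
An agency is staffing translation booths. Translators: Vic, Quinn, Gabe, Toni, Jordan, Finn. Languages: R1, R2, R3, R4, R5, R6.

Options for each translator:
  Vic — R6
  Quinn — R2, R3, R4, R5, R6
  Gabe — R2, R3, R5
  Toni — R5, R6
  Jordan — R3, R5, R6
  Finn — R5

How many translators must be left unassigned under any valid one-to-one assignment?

1

For example, pair Vic→R6, Quinn→R4, Gabe→R2, Toni→R5, Jordan→R3.
The set {Vic, Toni, Finn} has only 2 neighbours ({R5, R6}), so by Hall's theorem at most 5 of the 6 translators can be matched.
That matches 5 of the 6, leaving 1 unmatched; no matching can do better.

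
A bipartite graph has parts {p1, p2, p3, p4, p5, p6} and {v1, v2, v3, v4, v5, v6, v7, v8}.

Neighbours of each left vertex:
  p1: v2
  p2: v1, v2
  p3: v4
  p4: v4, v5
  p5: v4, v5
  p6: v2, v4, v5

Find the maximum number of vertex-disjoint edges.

4

One maximum matching: p1-v2, p2-v1, p3-v4, p4-v5.
The set {p1, p3, p4, p5, p6} has only 3 neighbours ({v2, v4, v5}), so by Hall's theorem at most 4 of the 6 left vertices can be matched.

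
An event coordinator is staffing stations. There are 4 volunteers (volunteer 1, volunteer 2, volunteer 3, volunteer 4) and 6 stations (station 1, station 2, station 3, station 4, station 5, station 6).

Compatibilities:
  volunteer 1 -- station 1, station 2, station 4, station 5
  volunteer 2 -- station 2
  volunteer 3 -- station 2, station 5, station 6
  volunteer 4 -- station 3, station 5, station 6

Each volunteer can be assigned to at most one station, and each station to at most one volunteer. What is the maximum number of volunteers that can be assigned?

4

One maximum matching: volunteer 1-station 1, volunteer 2-station 2, volunteer 3-station 5, volunteer 4-station 3.
All 4 volunteers are matched, so no larger matching exists.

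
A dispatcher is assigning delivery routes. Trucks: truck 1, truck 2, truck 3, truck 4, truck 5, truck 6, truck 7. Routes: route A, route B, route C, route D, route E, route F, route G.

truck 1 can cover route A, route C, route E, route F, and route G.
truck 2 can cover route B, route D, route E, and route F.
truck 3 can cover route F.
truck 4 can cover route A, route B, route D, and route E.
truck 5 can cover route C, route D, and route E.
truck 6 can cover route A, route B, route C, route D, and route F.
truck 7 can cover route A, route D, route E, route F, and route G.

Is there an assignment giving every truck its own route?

One maximum matching: truck 1–route G, truck 2–route B, truck 3–route F, truck 4–route D, truck 5–route C, truck 6–route A, truck 7–route E.
All 7 trucks are covered.

Yes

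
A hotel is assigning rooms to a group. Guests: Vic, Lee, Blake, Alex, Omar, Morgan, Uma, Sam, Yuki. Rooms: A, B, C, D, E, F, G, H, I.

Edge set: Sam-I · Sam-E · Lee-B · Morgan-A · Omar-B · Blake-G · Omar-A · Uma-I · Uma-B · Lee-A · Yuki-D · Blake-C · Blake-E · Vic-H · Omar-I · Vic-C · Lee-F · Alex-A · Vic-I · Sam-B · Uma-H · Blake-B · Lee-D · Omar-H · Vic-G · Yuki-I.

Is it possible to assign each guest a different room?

The set {Alex, Morgan} has only 1 neighbour ({A}), so by Hall's theorem at most 8 of the 9 guests can be matched.
Hence no matching covers every guest.

No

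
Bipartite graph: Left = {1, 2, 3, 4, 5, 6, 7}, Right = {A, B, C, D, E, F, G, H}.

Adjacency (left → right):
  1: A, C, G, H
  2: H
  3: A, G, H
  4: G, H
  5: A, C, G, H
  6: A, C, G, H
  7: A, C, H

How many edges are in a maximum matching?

One maximum matching: 1–C, 2–H, 3–A, 4–G.
The set {1, 2, 3, 4, 5, 6, 7} has only 4 neighbours ({A, C, G, H}), so by Hall's theorem at most 4 of the 7 left vertices can be matched.

4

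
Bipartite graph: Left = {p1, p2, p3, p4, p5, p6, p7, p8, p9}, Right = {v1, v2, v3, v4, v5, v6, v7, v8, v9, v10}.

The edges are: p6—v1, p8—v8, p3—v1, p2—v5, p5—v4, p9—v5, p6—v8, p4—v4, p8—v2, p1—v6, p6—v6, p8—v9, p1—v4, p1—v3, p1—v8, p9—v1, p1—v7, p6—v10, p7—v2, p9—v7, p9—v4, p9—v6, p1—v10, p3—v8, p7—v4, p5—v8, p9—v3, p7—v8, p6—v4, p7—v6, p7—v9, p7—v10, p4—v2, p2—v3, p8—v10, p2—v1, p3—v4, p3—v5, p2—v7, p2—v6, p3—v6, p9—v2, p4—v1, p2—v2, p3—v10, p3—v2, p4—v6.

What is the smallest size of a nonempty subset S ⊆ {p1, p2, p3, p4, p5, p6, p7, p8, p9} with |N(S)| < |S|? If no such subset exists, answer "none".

none

A matching saturating every left vertex exists, for instance p1→v6, p2→v2, p3→v5, p4→v4, p5→v8, p6→v1, p7→v9, p8→v10, p9→v3.
By Hall's marriage theorem, this means |N(S)| ≥ |S| for every subset S, so no violating subset exists.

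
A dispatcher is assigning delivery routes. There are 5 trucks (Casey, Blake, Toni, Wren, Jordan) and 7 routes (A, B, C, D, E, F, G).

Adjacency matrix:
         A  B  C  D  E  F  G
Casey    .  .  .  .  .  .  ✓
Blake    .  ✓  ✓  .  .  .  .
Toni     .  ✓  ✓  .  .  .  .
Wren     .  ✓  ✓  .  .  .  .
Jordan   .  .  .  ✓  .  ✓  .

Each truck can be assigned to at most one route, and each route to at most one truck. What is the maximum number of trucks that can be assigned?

A valid assignment of size 4: Casey-G, Blake-C, Toni-B, Jordan-F.
The set {Blake, Toni, Wren} has only 2 neighbours ({B, C}), so by Hall's theorem at most 4 of the 5 trucks can be matched.

4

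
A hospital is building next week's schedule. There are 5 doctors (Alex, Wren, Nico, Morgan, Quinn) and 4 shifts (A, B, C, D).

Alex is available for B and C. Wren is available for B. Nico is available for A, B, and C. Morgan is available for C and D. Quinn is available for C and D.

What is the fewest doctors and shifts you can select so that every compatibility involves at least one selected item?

{Nico, B, C, D} is a vertex cover of size 4: every edge has an endpoint in this set.
No smaller cover exists because Alex–C, Wren–B, Nico–A, Morgan–D is a matching of size 4, and a cover must include an endpoint of each of these disjoint edges (König's theorem).

4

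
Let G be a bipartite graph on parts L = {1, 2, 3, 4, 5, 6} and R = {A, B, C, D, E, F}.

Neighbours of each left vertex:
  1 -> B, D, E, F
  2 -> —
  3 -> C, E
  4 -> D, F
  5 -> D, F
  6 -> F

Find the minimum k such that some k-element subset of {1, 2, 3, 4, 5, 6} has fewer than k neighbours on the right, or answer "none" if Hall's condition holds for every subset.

1

Take S = {2}. Its neighbourhood is {}, so |N(S)| = 0 < |S| = 1.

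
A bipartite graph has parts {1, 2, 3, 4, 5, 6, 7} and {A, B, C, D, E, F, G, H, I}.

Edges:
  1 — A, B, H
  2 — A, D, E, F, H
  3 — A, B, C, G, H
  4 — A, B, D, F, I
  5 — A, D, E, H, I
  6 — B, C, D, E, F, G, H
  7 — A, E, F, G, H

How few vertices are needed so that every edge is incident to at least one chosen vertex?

7

{1, 2, 3, 4, 5, 6, 7} is a vertex cover of size 7: every edge has an endpoint in this set.
No smaller cover exists because 1–B, 2–F, 3–H, 4–D, 5–A, 6–E, 7–G is a matching of size 7, and a cover must include an endpoint of each of these disjoint edges (König's theorem).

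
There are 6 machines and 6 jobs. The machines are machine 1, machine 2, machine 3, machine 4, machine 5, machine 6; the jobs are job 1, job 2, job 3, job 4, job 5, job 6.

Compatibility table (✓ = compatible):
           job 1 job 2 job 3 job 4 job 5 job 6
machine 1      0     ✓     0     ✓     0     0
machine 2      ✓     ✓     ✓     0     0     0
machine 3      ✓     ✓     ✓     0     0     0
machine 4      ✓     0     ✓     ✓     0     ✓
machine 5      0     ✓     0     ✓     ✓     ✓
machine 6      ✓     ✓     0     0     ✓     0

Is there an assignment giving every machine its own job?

Yes

One maximum matching: machine 1-job 4, machine 2-job 3, machine 3-job 1, machine 4-job 6, machine 5-job 5, machine 6-job 2.
Every machine is matched, so this is a perfect matching.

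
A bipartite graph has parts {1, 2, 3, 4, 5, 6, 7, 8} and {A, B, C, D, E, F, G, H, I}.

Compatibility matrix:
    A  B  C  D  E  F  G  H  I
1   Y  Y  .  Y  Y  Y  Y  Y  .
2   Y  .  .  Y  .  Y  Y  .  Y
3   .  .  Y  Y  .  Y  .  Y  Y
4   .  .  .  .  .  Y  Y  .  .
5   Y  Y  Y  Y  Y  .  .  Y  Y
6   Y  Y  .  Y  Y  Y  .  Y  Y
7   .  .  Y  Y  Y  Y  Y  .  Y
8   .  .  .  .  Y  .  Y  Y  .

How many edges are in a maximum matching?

8

A valid assignment of size 8: 1→G, 2→I, 3→H, 4→F, 5→B, 6→A, 7→D, 8→E.
This saturates every left vertex, so 8 is the maximum.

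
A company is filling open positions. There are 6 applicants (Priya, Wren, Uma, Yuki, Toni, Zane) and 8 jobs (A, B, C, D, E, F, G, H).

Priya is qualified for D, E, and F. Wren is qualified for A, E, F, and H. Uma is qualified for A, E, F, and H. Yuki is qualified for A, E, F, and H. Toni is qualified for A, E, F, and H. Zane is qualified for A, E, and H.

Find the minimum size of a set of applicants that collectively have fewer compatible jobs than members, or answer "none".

5

Take S = {Wren, Uma, Yuki, Toni, Zane}. Its neighbourhood is {A, E, F, H}, so |N(S)| = 4 < |S| = 5.
Every subset of size less than 5 has at least as many neighbours as members, so 5 is the minimum.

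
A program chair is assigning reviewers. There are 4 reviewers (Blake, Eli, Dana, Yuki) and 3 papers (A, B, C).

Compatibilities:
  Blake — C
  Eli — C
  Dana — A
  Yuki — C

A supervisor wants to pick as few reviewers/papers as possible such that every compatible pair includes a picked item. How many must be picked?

The 2 edges Blake–C, Dana–A form a matching, so any vertex cover needs at least 2 vertices (one per matched edge).
Conversely {Dana, C} meets every edge and has exactly 2 vertices, so 2 is optimal.

2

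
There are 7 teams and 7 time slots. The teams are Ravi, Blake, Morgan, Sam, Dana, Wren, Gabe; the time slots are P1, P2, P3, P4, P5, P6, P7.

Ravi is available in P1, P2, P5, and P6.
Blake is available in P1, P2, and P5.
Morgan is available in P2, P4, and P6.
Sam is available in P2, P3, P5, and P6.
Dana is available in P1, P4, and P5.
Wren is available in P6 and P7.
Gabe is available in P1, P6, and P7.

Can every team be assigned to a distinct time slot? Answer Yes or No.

A valid assignment of size 7: Ravi-P6, Blake-P2, Morgan-P4, Sam-P3, Dana-P5, Wren-P7, Gabe-P1.
All 7 teams are covered.

Yes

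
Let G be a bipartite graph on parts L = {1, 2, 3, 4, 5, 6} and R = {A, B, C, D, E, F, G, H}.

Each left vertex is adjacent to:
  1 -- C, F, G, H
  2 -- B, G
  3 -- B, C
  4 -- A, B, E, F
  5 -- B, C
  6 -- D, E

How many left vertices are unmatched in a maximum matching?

0

A valid assignment of size 6: 1-H, 2-G, 3-C, 4-F, 5-B, 6-E.
This saturates every left vertex, so 6 is the maximum.
That matches 6 of the 6, leaving 0 unmatched; no matching can do better.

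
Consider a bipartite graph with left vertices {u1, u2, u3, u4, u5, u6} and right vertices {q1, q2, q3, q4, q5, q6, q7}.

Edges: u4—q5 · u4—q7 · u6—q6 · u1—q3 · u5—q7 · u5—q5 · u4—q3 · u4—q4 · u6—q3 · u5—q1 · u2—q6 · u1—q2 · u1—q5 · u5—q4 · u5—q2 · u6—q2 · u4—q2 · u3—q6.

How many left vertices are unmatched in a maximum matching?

1

One maximum matching: u1-q5, u2-q6, u4-q7, u5-q4, u6-q2.
The set {u2, u3} has only 1 neighbour ({q6}), so by Hall's theorem at most 5 of the 6 left vertices can be matched.
That matches 5 of the 6, leaving 1 unmatched; no matching can do better.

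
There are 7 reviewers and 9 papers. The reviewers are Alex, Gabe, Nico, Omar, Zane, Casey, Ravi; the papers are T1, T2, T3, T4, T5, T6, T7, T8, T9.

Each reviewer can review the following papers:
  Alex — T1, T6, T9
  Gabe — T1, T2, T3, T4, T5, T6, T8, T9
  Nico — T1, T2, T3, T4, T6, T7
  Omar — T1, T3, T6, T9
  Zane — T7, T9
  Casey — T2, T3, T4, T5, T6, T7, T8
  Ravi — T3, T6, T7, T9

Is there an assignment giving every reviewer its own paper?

Yes

For example, pair Alex→T1, Gabe→T5, Nico→T3, Omar→T6, Zane→T7, Casey→T4, Ravi→T9.
Every reviewer is matched, so this matching saturates all of them.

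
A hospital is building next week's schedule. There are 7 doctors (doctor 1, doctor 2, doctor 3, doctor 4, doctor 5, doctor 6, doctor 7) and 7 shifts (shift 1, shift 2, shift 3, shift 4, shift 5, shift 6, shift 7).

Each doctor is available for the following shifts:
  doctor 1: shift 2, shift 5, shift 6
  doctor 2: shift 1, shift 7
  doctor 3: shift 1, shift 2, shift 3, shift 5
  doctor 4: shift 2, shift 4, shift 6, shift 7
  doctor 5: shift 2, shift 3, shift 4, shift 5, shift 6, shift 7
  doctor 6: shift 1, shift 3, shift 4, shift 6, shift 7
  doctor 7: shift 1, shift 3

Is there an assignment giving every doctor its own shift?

Yes

For example, pair doctor 1-shift 6, doctor 2-shift 1, doctor 3-shift 2, doctor 4-shift 4, doctor 5-shift 5, doctor 6-shift 7, doctor 7-shift 3.
Every doctor is matched, so this is a perfect matching.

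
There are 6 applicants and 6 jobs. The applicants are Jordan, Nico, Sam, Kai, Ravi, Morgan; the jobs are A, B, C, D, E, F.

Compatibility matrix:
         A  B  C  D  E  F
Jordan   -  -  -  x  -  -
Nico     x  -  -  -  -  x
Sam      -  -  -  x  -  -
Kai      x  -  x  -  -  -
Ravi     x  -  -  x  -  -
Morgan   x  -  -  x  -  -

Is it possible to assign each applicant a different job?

No

The set {Jordan, Sam, Ravi, Morgan} has only 2 neighbours ({A, D}), so by Hall's theorem at most 4 of the 6 applicants can be matched.
Hence no matching covers every applicant.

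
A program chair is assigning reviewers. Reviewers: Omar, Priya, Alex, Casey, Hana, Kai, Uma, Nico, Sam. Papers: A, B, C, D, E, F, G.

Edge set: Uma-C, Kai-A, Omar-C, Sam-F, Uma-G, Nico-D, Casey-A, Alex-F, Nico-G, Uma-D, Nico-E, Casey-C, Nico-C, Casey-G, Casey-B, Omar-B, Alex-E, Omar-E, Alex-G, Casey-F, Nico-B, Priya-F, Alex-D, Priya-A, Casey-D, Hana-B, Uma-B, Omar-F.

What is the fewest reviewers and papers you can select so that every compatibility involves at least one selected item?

A maximum matching has 7 edges (e.g. Omar–C, Priya–F, Alex–E, Casey–D, Hana–B, Kai–A, Uma–G).
By König's theorem the minimum vertex cover has the same size. One such cover is {A, B, C, D, E, F, G}.

7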